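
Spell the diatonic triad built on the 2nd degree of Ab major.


Step by step:
Ab major scale: Ab Bb C Db Eb F G
Diatonic triad on degree 2 stacks scale notes 2, 4, 6: Bb Db F
Bb→Db = 3 semitones; Bb→F = 7 semitones → minor triad
= Bb Db F (minor)


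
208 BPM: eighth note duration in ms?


Solution.
One quarter-note beat = 60000 / BPM = 60000 / 208 ms
Eighth note = 1/2 × quarter note
Duration = 1/2 × 60000 / 208 = 30000 / 208
= 144.2 ms


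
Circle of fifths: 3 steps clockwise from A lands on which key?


Reasoning:
Each clockwise step on the circle of fifths moves up a perfect 5th
From A: A → E → B → F#/Gb
= F#/Gb


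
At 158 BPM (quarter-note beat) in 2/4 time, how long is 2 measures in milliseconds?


Solution.
Quarter-note beat duration = 60000 / 158 ms
Beats per measure (2/4) = 2
One measure = 2 × 60000 / 158 = 120000 / 158 ms
2 measures = 2 × 120000 / 158 = 240000 / 158
= 1519.0 ms


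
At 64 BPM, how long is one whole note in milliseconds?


Let's work it out.
One quarter-note beat = 60000 / BPM = 60000 / 64 ms
Whole note = 4 × quarter note
Duration = 4 × 60000 / 64 = 240000 / 64
= 3750.0 ms


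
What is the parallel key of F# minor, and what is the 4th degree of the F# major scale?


Solution.
Parallel keys share the same tonic but differ in mode
F# minor → parallel is F# major
F# major scale: F# G# A# B C# D# E#
= F# major; 4th degree = B


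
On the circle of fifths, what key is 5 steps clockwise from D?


Step by step:
Each clockwise step on the circle of fifths moves up a perfect 5th
From D: D → A → E → B → F#/Gb → Db
= Db


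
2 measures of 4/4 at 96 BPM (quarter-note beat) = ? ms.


Solution.
Quarter-note beat duration = 60000 / 96 ms
Beats per measure (4/4) = 4
One measure = 4 × 60000 / 96 = 240000 / 96 ms
2 measures = 2 × 240000 / 96 = 480000 / 96
= 5000.0 ms


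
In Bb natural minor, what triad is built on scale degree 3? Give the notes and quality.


Reasoning:
Bb natural minor scale: Bb C Db Eb F Gb Ab
Diatonic triad on degree 3 stacks scale notes 3, 5, 7: Db F Ab
Db→F = 4 semitones; Db→Ab = 7 semitones → major triad
= Db F Ab (major)


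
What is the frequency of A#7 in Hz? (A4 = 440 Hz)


f = 440 × 2^(n/12) where n = semitones from A4
A#7: 37 semitones from A4
f = 440 × 2^(37/12)
f = 3729.31 Hz


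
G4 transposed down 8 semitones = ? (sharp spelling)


Solution.
G4: chromatic position 7 in octave 4 → absolute = 4×12 + 7 = 55
Transpose down 8: 55 - 8 = 47
47 = 3×12 + 11 → B in octave 3
Result = B3


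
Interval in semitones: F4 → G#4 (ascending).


Working:
Absolute semitone position = octave×12 + chromatic position
F4: 4×12 + 5 = 53
G#4: 4×12 + 8 = 56
Difference = 56 - 53 = 3
= 3 semitones


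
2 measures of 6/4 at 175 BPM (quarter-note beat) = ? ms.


Quarter-note beat duration = 60000 / 175 ms
Beats per measure (6/4) = 6
One measure = 6 × 60000 / 175 = 360000 / 175 ms
2 measures = 2 × 360000 / 175 = 720000 / 175
= 4114.3 ms


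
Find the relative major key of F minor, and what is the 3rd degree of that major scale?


Let's work it out.
The relative major shares the key signature and is a minor 3rd above the minor tonic
A minor 3rd above F is Ab
→ relative major of F minor is Ab major
Ab major scale: Ab Bb C Db Eb F G
= Ab major; 3rd degree = C


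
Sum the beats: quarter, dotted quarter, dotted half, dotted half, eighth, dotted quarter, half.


Solution.
Beat values:
  quarter = 1 beat
  dotted quarter = 1.5 beats
  dotted half = 3 beats
  dotted half = 3 beats
  eighth = 0.5 beats
  dotted quarter = 1.5 beats
  half = 2 beats
Sum = 1 + 1.5 + 3 + 3 + 0.5 + 1.5 + 2
= 12.5 beats


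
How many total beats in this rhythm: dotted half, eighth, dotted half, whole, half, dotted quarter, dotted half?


Reasoning:
Beat values:
  dotted half = 3 beats
  eighth = 0.5 beats
  dotted half = 3 beats
  whole = 4 beats
  half = 2 beats
  dotted quarter = 1.5 beats
  dotted half = 3 beats
Sum = 3 + 0.5 + 3 + 4 + 2 + 1.5 + 3
= 17 beats


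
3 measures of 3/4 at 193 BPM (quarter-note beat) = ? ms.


Solution.
Quarter-note beat duration = 60000 / 193 ms
Beats per measure (3/4) = 3
One measure = 3 × 60000 / 193 = 180000 / 193 ms
3 measures = 3 × 180000 / 193 = 540000 / 193
= 2797.9 ms


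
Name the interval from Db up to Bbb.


Step by step:
Letter names: D → B spans 6 letter names → a 6th
Semitones: Db → Bbb = 8 half-steps
A 6th of 8 semitones is a minor 6th
= minor 6th


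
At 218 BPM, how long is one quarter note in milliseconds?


One quarter-note beat = 60000 / BPM = 60000 / 218 ms
Duration = 60000 / 218
= 275.2 ms


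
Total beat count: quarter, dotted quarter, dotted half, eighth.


Working:
Beat values:
  quarter = 1 beat
  dotted quarter = 1.5 beats
  dotted half = 3 beats
  eighth = 0.5 beats
Sum = 1 + 1.5 + 3 + 0.5
= 6 beats


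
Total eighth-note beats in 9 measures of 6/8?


Working:
Time signature 6/8: the bottom number 8 means the eighth note gets one count
The top number 6 means 6 eighth-note beats per measure
Total = 6 × 9 measures
= 54 eighth-note beats


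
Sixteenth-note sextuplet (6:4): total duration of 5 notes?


Step by step:
Sextuplet: 6 notes occupy the space of 4 sixteenth notes
Space = 4 × 1/4 = 1 beat
Each sextuplet note = 1 / 6 = 1/6 beats
5 notes = 5 × 1/6 = 5/6
= 5/6 beats


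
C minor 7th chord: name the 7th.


Step by step:
Minor 7th chord = root + minor 3rd + perfect 5th + minor 7th
Seventh chords stack in thirds, so the letter names are C-E-G-B
Root: C
Minor 3rd above C: Eb
Perfect 5th above C: G
Minor 7th above C: Bb
The 7th = Bb


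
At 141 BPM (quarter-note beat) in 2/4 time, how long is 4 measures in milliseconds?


Quarter-note beat duration = 60000 / 141 ms
Beats per measure (2/4) = 2
One measure = 2 × 60000 / 141 = 120000 / 141 ms
4 measures = 4 × 120000 / 141 = 480000 / 141
= 3404.3 ms


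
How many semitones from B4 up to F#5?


Absolute semitone position = octave×12 + chromatic position
B4: 4×12 + 11 = 59
F#5: 5×12 + 6 = 66
Difference = 66 - 59 = 7
= 7 semitones


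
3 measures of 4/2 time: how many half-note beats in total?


Step by step:
Time signature 4/2: the bottom number 2 means the half note gets one count
The top number 4 means 4 half-note beats per measure
Total = 4 × 3 measures
= 12 half-note beats


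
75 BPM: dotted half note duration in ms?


One quarter-note beat = 60000 / BPM = 60000 / 75 ms
Dotted half note = 3 × quarter note
Duration = 3 × 60000 / 75 = 180000 / 75
= 2400.0 ms


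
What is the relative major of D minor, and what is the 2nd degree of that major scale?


The relative major shares the key signature and is a minor 3rd above the minor tonic
A minor 3rd above D is F
→ relative major of D minor is F major
F major scale: F G A Bb C D E
= F major; 2nd degree = G


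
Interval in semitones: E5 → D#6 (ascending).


Working:
Absolute semitone position = octave×12 + chromatic position
E5: 5×12 + 4 = 64
D#6: 6×12 + 3 = 75
Difference = 75 - 64 = 11
= 11 semitones


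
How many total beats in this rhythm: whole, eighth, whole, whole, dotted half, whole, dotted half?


Solution.
Beat values:
  whole = 4 beats
  eighth = 0.5 beats
  whole = 4 beats
  whole = 4 beats
  dotted half = 3 beats
  whole = 4 beats
  dotted half = 3 beats
Sum = 4 + 0.5 + 4 + 4 + 3 + 4 + 3
= 22.5 beats


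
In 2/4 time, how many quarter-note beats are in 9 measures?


Solution.
Time signature 2/4: the bottom number 4 means the quarter note gets one count
The top number 2 means 2 quarter-note beats per measure
Total = 2 × 9 measures
= 18 quarter-note beats


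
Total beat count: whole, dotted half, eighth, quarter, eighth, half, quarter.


Beat values:
  whole = 4 beats
  dotted half = 3 beats
  eighth = 0.5 beats
  quarter = 1 beat
  eighth = 0.5 beats
  half = 2 beats
  quarter = 1 beat
Sum = 4 + 3 + 0.5 + 1 + 0.5 + 2 + 1
= 12 beats


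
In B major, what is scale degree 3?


Major scale pattern: W-W-H-W-W-W-H (2-2-1-2-2-2-1 semitones)
Starting from B:
  B + 2 semitones → C#
  C# + 2 semitones → D#
  D# + 1 semitone → E
  E + 2 semitones → F#
  F# + 2 semitones → G#
  G# + 2 semitones → A#
  A# + 1 semitone → B
Scale: B C# D# E F# G# A#
Degree 3 = D#


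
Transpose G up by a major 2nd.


Solution.
major 2nd: 2 letter names, 2 semitones
Letter: G + 1 → A
Pitch: G + 2 semitones, spelled as an A → A
= A


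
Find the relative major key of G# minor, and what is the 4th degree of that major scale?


Working:
The relative major shares the key signature and is a minor 3rd above the minor tonic
A minor 3rd above G# is B
→ relative major of G# minor is B major
B major scale: B C# D# E F# G# A#
= B major; 4th degree = E


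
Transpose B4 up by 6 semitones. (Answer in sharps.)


Working:
B4: chromatic position 11 in octave 4 → absolute = 4×12 + 11 = 59
Transpose up 6: 59 + 6 = 65
65 = 5×12 + 5 → F in octave 5
Result = F5


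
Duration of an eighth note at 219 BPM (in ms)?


Solution.
One quarter-note beat = 60000 / BPM = 60000 / 219 ms
Eighth note = 1/2 × quarter note
Duration = 1/2 × 60000 / 219 = 30000 / 219
= 137.0 ms


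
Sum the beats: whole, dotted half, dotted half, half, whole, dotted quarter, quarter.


Working:
Beat values:
  whole = 4 beats
  dotted half = 3 beats
  dotted half = 3 beats
  half = 2 beats
  whole = 4 beats
  dotted quarter = 1.5 beats
  quarter = 1 beat
Sum = 4 + 3 + 3 + 2 + 4 + 1.5 + 1
= 18.5 beats


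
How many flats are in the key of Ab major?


Solution.
Flat major keys: C(0), F(1), Bb(2), Eb(3), Ab(4), Db(5), Gb(6), Cb(7)
Ab major has 4 flats
Order of flats: Bb Eb Ab Db Gb Cb Fb → first 4: Bb, Eb, Ab, Db
= 4 flats


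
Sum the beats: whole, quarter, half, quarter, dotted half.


Working:
Beat values:
  whole = 4 beats
  quarter = 1 beat
  half = 2 beats
  quarter = 1 beat
  dotted half = 3 beats
Sum = 4 + 1 + 2 + 1 + 3
= 11 beats


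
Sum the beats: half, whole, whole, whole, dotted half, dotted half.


Solution.
Beat values:
  half = 2 beats
  whole = 4 beats
  whole = 4 beats
  whole = 4 beats
  dotted half = 3 beats
  dotted half = 3 beats
Sum = 2 + 4 + 4 + 4 + 3 + 3
= 20 beats


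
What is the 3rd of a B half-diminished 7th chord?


Reasoning:
Half-diminished 7th chord = root + minor 3rd + diminished 5th + minor 7th
Seventh chords stack in thirds, so the letter names are B-D-F-A
Root: B
Minor 3rd above B: D
Diminished 5th above B: F
Minor 7th above B: A
The 3rd = D


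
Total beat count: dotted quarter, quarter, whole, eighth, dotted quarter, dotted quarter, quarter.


Beat values:
  dotted quarter = 1.5 beats
  quarter = 1 beat
  whole = 4 beats
  eighth = 0.5 beats
  dotted quarter = 1.5 beats
  dotted quarter = 1.5 beats
  quarter = 1 beat
Sum = 1.5 + 1 + 4 + 0.5 + 1.5 + 1.5 + 1
= 11 beats


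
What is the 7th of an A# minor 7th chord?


Reasoning:
Minor 7th chord = root + minor 3rd + perfect 5th + minor 7th
Seventh chords stack in thirds, so the letter names are A-C-E-G
Root: A#
Minor 3rd above A#: C#
Perfect 5th above A#: E#
Minor 7th above A#: G#
The 7th = G#


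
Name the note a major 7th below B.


Reasoning:
A 7th spans 7 letter names, so from B we land on C
A major 7th = 11 semitones below B
Spell C at that pitch: C
= C


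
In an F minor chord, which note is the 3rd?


Minor triad = root + minor 3rd (3 semitones) + perfect 5th (7 semitones)
A triad on F stacks thirds, so the chord tones use letter names F-A-C
Root: F
Minor 3rd above F: Ab
Perfect 5th above F: C
The 3rd = Ab


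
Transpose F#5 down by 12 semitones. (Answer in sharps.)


Reasoning:
F#5: chromatic position 6 in octave 5 → absolute = 5×12 + 6 = 66
Transpose down 12: 66 - 12 = 54
54 = 4×12 + 6 → F# in octave 4
Result = F#4


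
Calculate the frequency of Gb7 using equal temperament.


Working:
f = 440 × 2^(n/12) where n = semitones from A4
Gb7: 33 semitones from A4
f = 440 × 2^(33/12)
f = 2959.96 Hz


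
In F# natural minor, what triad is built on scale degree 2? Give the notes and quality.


Reasoning:
F# natural minor scale: F# G# A B C# D E
Diatonic triad on degree 2 stacks scale notes 2, 4, 6: G# B D
G#→B = 3 semitones; G#→D = 6 semitones → diminished triad
= G# B D (diminished)


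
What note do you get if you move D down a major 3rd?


major 3rd: 3 letter names, 4 semitones
Letter: D - 2 → B
Pitch: D - 4 semitones, spelled as a B → Bb
= Bb


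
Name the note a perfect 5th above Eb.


Let's work it out.
A 5th spans 5 letter names, so from E we land on B
A perfect 5th = 7 semitones above Eb
Spell B at that pitch: Bb
= Bb


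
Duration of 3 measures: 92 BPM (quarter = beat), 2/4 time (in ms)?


Working:
Quarter-note beat duration = 60000 / 92 ms
Beats per measure (2/4) = 2
One measure = 2 × 60000 / 92 = 120000 / 92 ms
3 measures = 3 × 120000 / 92 = 360000 / 92
= 3913.0 ms


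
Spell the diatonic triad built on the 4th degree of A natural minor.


Solution.
A natural minor scale: A B C D E F G
Diatonic triad on degree 4 stacks scale notes 4, 6, 1: D F A
D→F = 3 semitones; D→A = 7 semitones → minor triad
= D F A (minor)


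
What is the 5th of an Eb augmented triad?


Working:
Augmented triad = root + major 3rd (4 semitones) + augmented 5th (8 semitones)
A triad on Eb stacks thirds, so the chord tones use letter names E-G-B
Root: Eb
Major 3rd above Eb: G
Augmented 5th above Eb: B
The 5th = B


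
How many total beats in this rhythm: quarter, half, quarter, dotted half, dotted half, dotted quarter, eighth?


Solution.
Beat values:
  quarter = 1 beat
  half = 2 beats
  quarter = 1 beat
  dotted half = 3 beats
  dotted half = 3 beats
  dotted quarter = 1.5 beats
  eighth = 0.5 beats
Sum = 1 + 2 + 1 + 3 + 3 + 1.5 + 0.5
= 12 beats


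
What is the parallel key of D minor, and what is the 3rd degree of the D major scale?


Parallel keys share the same tonic but differ in mode
D minor → parallel is D major
D major scale: D E F# G A B C#
= D major; 3rd degree = F#


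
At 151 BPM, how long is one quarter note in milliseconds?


Reasoning:
One quarter-note beat = 60000 / BPM = 60000 / 151 ms
Duration = 60000 / 151
= 397.4 ms


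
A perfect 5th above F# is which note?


Solution.
A 5th spans 5 letter names, so from F we land on C
A perfect 5th = 7 semitones above F#
Spell C at that pitch: C#
= C#


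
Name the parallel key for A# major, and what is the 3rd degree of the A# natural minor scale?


Let's work it out.
Parallel keys share the same tonic but differ in mode
A# major → parallel is A# minor
A# natural minor scale: A# B# C# D# E# F# G#
= A# minor; 3rd degree = C#


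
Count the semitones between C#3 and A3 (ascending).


Working:
Absolute semitone position = octave×12 + chromatic position
C#3: 3×12 + 1 = 37
A3: 3×12 + 9 = 45
Difference = 45 - 37 = 8
= 8 semitones


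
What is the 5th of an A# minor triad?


Let's work it out.
Minor triad = root + minor 3rd (3 semitones) + perfect 5th (7 semitones)
A triad on A# stacks thirds, so the chord tones use letter names A-C-E
Root: A#
Minor 3rd above A#: C#
Perfect 5th above A#: E#
The 5th = E#


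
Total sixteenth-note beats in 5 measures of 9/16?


Step by step:
Time signature 9/16: the bottom number 16 means the sixteenth note gets one count
The top number 9 means 9 sixteenth-note beats per measure
Total = 9 × 5 measures
= 45 sixteenth-note beats


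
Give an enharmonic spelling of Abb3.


Step by step:
Enharmonic notes sound the same pitch but are spelled with different letter names
Abb and G name the same pitch class
= G3


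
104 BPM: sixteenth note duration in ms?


Solution.
One quarter-note beat = 60000 / BPM = 60000 / 104 ms
Sixteenth note = 1/4 × quarter note
Duration = 1/4 × 60000 / 104 = 15000 / 104
= 144.2 ms


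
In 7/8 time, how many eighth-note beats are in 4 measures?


Step by step:
Time signature 7/8: the bottom number 8 means the eighth note gets one count
The top number 7 means 7 eighth-note beats per measure
Total = 7 × 4 measures
= 28 eighth-note beats


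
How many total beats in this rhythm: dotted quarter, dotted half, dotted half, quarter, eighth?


Working:
Beat values:
  dotted quarter = 1.5 beats
  dotted half = 3 beats
  dotted half = 3 beats
  quarter = 1 beat
  eighth = 0.5 beats
Sum = 1.5 + 3 + 3 + 1 + 0.5
= 9 beats


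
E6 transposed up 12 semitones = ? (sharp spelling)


Solution.
E6: chromatic position 4 in octave 6 → absolute = 6×12 + 4 = 76
Transpose up 12: 76 + 12 = 88
88 = 7×12 + 4 → E in octave 7
Result = E7


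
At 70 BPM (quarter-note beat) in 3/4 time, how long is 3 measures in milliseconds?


Quarter-note beat duration = 60000 / 70 ms
Beats per measure (3/4) = 3
One measure = 3 × 60000 / 70 = 180000 / 70 ms
3 measures = 3 × 180000 / 70 = 540000 / 70
= 7714.3 ms


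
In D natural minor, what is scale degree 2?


Let's work it out.
Natural minor scale pattern: W-H-W-W-H-W-W (2-1-2-2-1-2-2 semitones)
Starting from D:
  D + 2 semitones → E
  E + 1 semitone → F
  F + 2 semitones → G
  G + 2 semitones → A
  A + 1 semitone → Bb
  Bb + 2 semitones → C
  C + 2 semitones → D
Scale: D E F G A Bb C
Degree 2 = E


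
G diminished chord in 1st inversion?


Root position: G Bb Db
1st inversion: move root up an octave
Bass note: Bb
Notes (bottom to top) = Bb Db G


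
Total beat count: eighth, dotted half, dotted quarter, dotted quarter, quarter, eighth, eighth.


Step by step:
Beat values:
  eighth = 0.5 beats
  dotted half = 3 beats
  dotted quarter = 1.5 beats
  dotted quarter = 1.5 beats
  quarter = 1 beat
  eighth = 0.5 beats
  eighth = 0.5 beats
Sum = 0.5 + 3 + 1.5 + 1.5 + 1 + 0.5 + 0.5
= 8.5 beats


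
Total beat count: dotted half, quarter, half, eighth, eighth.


Beat values:
  dotted half = 3 beats
  quarter = 1 beat
  half = 2 beats
  eighth = 0.5 beats
  eighth = 0.5 beats
Sum = 3 + 1 + 2 + 0.5 + 0.5
= 7 beats


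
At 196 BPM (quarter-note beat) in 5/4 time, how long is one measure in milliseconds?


Quarter-note beat duration = 60000 / 196 ms
Beats per measure (5/4) = 5
One measure = 5 × 60000 / 196 = 300000 / 196 ms
= 1530.6 ms


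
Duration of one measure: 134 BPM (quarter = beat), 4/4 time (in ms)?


Solution.
Quarter-note beat duration = 60000 / 134 ms
Beats per measure (4/4) = 4
One measure = 4 × 60000 / 134 = 240000 / 134 ms
= 1791.0 ms


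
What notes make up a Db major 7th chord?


Major 7th chord = root + major 3rd + perfect 5th + major 7th
Seventh chords stack in thirds, so the letter names are D-F-A-C
Root: Db
Major 3rd above Db: F
Perfect 5th above Db: Ab
Major 7th above Db: C
Chord = Db F Ab C


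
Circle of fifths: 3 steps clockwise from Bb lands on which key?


Let's work it out.
Each clockwise step on the circle of fifths moves up a perfect 5th
From Bb: Bb → F → C → G
= G


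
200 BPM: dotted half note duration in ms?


Working:
One quarter-note beat = 60000 / BPM = 60000 / 200 ms
Dotted half note = 3 × quarter note
Duration = 3 × 60000 / 200 = 180000 / 200
= 900.0 ms


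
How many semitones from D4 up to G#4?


Let's work it out.
Absolute semitone position = octave×12 + chromatic position
D4: 4×12 + 2 = 50
G#4: 4×12 + 8 = 56
Difference = 56 - 50 = 6
= 6 semitones


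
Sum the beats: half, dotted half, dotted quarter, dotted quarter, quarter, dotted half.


Working:
Beat values:
  half = 2 beats
  dotted half = 3 beats
  dotted quarter = 1.5 beats
  dotted quarter = 1.5 beats
  quarter = 1 beat
  dotted half = 3 beats
Sum = 2 + 3 + 1.5 + 1.5 + 1 + 3
= 12 beats


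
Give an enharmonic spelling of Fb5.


Working:
Enharmonic notes sound the same pitch but are spelled with different letter names
Fb and E name the same pitch class
= E5


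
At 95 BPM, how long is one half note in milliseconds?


One quarter-note beat = 60000 / BPM = 60000 / 95 ms
Half note = 2 × quarter note
Duration = 2 × 60000 / 95 = 120000 / 95
= 1263.2 ms


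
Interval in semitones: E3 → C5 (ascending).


Step by step:
Absolute semitone position = octave×12 + chromatic position
E3: 3×12 + 4 = 40
C5: 5×12 + 0 = 60
Difference = 60 - 40 = 20
= 20 semitones


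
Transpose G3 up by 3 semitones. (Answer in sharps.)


Step by step:
G3: chromatic position 7 in octave 3 → absolute = 3×12 + 7 = 43
Transpose up 3: 43 + 3 = 46
46 = 3×12 + 10 → A# in octave 3
Result = A#3


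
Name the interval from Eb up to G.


Letter names: E → G spans 3 letter names → a 3rd
Semitones: Eb → G = 4 half-steps
A 3rd of 4 semitones is a major 3rd
= major 3rd


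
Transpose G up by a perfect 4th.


Solution.
perfect 4th: 4 letter names, 5 semitones
Letter: G + 3 → C
Pitch: G + 5 semitones, spelled as a C → C
= C


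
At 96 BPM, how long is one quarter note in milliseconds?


Let's work it out.
One quarter-note beat = 60000 / BPM = 60000 / 96 ms
Duration = 60000 / 96
= 625.0 ms


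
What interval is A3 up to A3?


Solution.
Letter names: A → A spans 1 letter name → a unison
Semitones: A3 → A3 = 0 half-steps
A unison of 0 semitones is a perfect unison
= perfect unison


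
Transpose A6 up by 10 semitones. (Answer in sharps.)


Let's work it out.
A6: chromatic position 9 in octave 6 → absolute = 6×12 + 9 = 81
Transpose up 10: 81 + 10 = 91
91 = 7×12 + 7 → G in octave 7
Result = G7


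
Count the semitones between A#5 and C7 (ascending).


Working:
Absolute semitone position = octave×12 + chromatic position
A#5: 5×12 + 10 = 70
C7: 7×12 + 0 = 84
Difference = 84 - 70 = 14
= 14 semitones


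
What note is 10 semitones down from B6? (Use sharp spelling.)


Step by step:
B6: chromatic position 11 in octave 6 → absolute = 6×12 + 11 = 83
Transpose down 10: 83 - 10 = 73
73 = 6×12 + 1 → C# in octave 6
Result = C#6


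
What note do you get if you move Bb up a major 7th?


major 7th: 7 letter names, 11 semitones
Letter: B + 6 → A
Pitch: Bb + 11 semitones, spelled as an A → A
= A


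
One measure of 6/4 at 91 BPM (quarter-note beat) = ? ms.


Reasoning:
Quarter-note beat duration = 60000 / 91 ms
Beats per measure (6/4) = 6
One measure = 6 × 60000 / 91 = 360000 / 91 ms
= 3956.0 ms


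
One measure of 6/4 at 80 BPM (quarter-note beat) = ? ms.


Solution.
Quarter-note beat duration = 60000 / 80 ms
Beats per measure (6/4) = 6
One measure = 6 × 60000 / 80 = 360000 / 80 ms
= 4500.0 ms


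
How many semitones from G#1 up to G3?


Working:
Absolute semitone position = octave×12 + chromatic position
G#1: 1×12 + 8 = 20
G3: 3×12 + 7 = 43
Difference = 43 - 20 = 23
= 23 semitones


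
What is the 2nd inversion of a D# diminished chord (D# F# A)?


Solution.
Root position: D# F# A
2nd inversion: move root and 3rd up an octave
Bass note: A
Notes (bottom to top) = A D# F#


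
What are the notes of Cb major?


Reasoning:
Major scale pattern: W-W-H-W-W-W-H (2-2-1-2-2-2-1 semitones)
Starting from Cb:
  Cb + 2 semitones → Db
  Db + 2 semitones → Eb
  Eb + 1 semitone → Fb
  Fb + 2 semitones → Gb
  Gb + 2 semitones → Ab
  Ab + 2 semitones → Bb
  Bb + 1 semitone → Cb
Scale = Cb Db Eb Fb Gb Ab Bb


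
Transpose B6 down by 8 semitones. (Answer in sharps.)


Reasoning:
B6: chromatic position 11 in octave 6 → absolute = 6×12 + 11 = 83
Transpose down 8: 83 - 8 = 75
75 = 6×12 + 3 → D# in octave 6
Result = D#6


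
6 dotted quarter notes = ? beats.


Working:
Base quarter note = 1 beat
Dot 1 adds half the previous value: +1/2
One dotted quarter = 1 + 1/2 = 3/2
6 of them = 6 × 3/2 = 9
= 9 beats


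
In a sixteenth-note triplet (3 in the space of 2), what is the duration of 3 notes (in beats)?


Reasoning:
Triplet: 3 notes occupy the space of 2 sixteenth notes
Space = 2 × 1/4 = 1/2 beats
Each triplet note = 1/2 / 3 = 1/6 beats
3 notes = 3 × 1/6 = 1/2
= 1/2 beats


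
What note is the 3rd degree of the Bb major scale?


Let's work it out.
Major scale pattern: W-W-H-W-W-W-H (2-2-1-2-2-2-1 semitones)
Starting from Bb:
  Bb + 2 semitones → C
  C + 2 semitones → D
  D + 1 semitone → Eb
  Eb + 2 semitones → F
  F + 2 semitones → G
  G + 2 semitones → A
  A + 1 semitone → Bb
Scale: Bb C D Eb F G A
Degree 3 = D


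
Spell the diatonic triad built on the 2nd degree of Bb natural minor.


Reasoning:
Bb natural minor scale: Bb C Db Eb F Gb Ab
Diatonic triad on degree 2 stacks scale notes 2, 4, 6: C Eb Gb
C→Eb = 3 semitones; C→Gb = 6 semitones → diminished triad
= C Eb Gb (diminished)


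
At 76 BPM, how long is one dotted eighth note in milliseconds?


Solution.
One quarter-note beat = 60000 / BPM = 60000 / 76 ms
Dotted eighth note = 3/4 × quarter note
Duration = 3/4 × 60000 / 76 = 45000 / 76
= 592.1 ms


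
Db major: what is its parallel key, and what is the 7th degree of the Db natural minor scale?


Working:
Parallel keys share the same tonic but differ in mode
Db major → parallel is Db minor
Db natural minor scale: Db Eb Fb Gb Ab Bbb Cb
= Db minor; 7th degree = Cb


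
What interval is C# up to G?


Solution.
Letter names: C → G spans 5 letter names → a 5th
Semitones: C# → G = 6 half-steps
A 5th of 6 semitones is a diminished 5th
= diminished 5th


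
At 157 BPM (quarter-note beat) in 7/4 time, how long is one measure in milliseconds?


Quarter-note beat duration = 60000 / 157 ms
Beats per measure (7/4) = 7
One measure = 7 × 60000 / 157 = 420000 / 157 ms
= 2675.2 ms


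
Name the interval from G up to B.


Letter names: G → B spans 3 letter names → a 3rd
Semitones: G → B = 4 half-steps
A 3rd of 4 semitones is a major 3rd
= major 3rd


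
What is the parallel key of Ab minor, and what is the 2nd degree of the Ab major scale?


Parallel keys share the same tonic but differ in mode
Ab minor → parallel is Ab major
Ab major scale: Ab Bb C Db Eb F G
= Ab major; 2nd degree = Bb


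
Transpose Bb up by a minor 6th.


Let's work it out.
minor 6th: 6 letter names, 8 semitones
Letter: B + 5 → G
Pitch: Bb + 8 semitones, spelled as a G → Gb
= Gb


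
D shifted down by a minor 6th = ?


Let's work it out.
minor 6th: 6 letter names, 8 semitones
Letter: D - 5 → F
Pitch: D - 8 semitones, spelled as an F → F#
= F#


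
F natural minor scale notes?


Natural minor scale pattern: W-H-W-W-H-W-W (2-1-2-2-1-2-2 semitones)
Starting from F:
  F + 2 semitones → G
  G + 1 semitone → Ab
  Ab + 2 semitones → Bb
  Bb + 2 semitones → C
  C + 1 semitone → Db
  Db + 2 semitones → Eb
  Eb + 2 semitones → F
Scale = F G Ab Bb C Db Eb


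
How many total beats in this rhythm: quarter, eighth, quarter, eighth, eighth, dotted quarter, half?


Let's work it out.
Beat values:
  quarter = 1 beat
  eighth = 0.5 beats
  quarter = 1 beat
  eighth = 0.5 beats
  eighth = 0.5 beats
  dotted quarter = 1.5 beats
  half = 2 beats
Sum = 1 + 0.5 + 1 + 0.5 + 0.5 + 1.5 + 2
= 7 beats


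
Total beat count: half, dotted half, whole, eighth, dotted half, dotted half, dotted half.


Beat values:
  half = 2 beats
  dotted half = 3 beats
  whole = 4 beats
  eighth = 0.5 beats
  dotted half = 3 beats
  dotted half = 3 beats
  dotted half = 3 beats
Sum = 2 + 3 + 4 + 0.5 + 3 + 3 + 3
= 18.5 beats


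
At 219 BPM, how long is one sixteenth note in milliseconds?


Let's work it out.
One quarter-note beat = 60000 / BPM = 60000 / 219 ms
Sixteenth note = 1/4 × quarter note
Duration = 1/4 × 60000 / 219 = 15000 / 219
= 68.5 ms


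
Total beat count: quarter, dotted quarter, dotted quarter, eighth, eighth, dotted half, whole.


Let's work it out.
Beat values:
  quarter = 1 beat
  dotted quarter = 1.5 beats
  dotted quarter = 1.5 beats
  eighth = 0.5 beats
  eighth = 0.5 beats
  dotted half = 3 beats
  whole = 4 beats
Sum = 1 + 1.5 + 1.5 + 0.5 + 0.5 + 3 + 4
= 12 beats


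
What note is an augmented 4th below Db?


Let's work it out.
A 4th spans 4 letter names, so from D we land on A
An augmented 4th = 6 semitones below Db
Spell A at that pitch: Abb
= Abb


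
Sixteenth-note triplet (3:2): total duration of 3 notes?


Solution.
Triplet: 3 notes occupy the space of 2 sixteenth notes
Space = 2 × 1/4 = 1/2 beats
Each triplet note = 1/2 / 3 = 1/6 beats
3 notes = 3 × 1/6 = 1/2
= 1/2 beats


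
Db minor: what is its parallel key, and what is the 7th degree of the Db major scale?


Working:
Parallel keys share the same tonic but differ in mode
Db minor → parallel is Db major
Db major scale: Db Eb F Gb Ab Bb C
= Db major; 7th degree = C


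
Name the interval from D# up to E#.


Letter names: D → E spans 2 letter names → a 2nd
Semitones: D# → E# = 2 half-steps
A 2nd of 2 semitones is a major 2nd
= major 2nd


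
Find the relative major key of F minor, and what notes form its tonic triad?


Step by step:
The relative major shares the key signature and is a minor 3rd above the minor tonic
A minor 3rd above F is Ab
→ relative major of F minor is Ab major
Tonic triad of Ab major = root + major 3rd + perfect 5th = Ab C Eb
= Ab major; triad = Ab C Eb


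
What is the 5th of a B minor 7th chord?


Solution.
Minor 7th chord = root + minor 3rd + perfect 5th + minor 7th
Seventh chords stack in thirds, so the letter names are B-D-F-A
Root: B
Minor 3rd above B: D
Perfect 5th above B: F#
Minor 7th above B: A
The 5th = F#


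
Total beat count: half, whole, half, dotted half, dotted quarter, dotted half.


Let's work it out.
Beat values:
  half = 2 beats
  whole = 4 beats
  half = 2 beats
  dotted half = 3 beats
  dotted quarter = 1.5 beats
  dotted half = 3 beats
Sum = 2 + 4 + 2 + 3 + 1.5 + 3
= 15.5 beats


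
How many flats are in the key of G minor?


Solution.
Flat minor keys: A(0), D(1), G(2), C(3), F(4), Bb(5), Eb(6), Ab(7)
G minor has 2 flats
Order of flats: Bb Eb Ab Db Gb Cb Fb → first 2: Bb, Eb
= 2 flats


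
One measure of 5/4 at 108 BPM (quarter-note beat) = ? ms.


Quarter-note beat duration = 60000 / 108 ms
Beats per measure (5/4) = 5
One measure = 5 × 60000 / 108 = 300000 / 108 ms
= 2777.8 ms


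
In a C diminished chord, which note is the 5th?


Reasoning:
Diminished triad = root + minor 3rd (3 semitones) + diminished 5th (6 semitones)
A triad on C stacks thirds, so the chord tones use letter names C-E-G
Root: C
Minor 3rd above C: Eb
Diminished 5th above C: Gb
The 5th = Gb


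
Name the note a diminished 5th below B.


Reasoning:
A 5th spans 5 letter names, so from B we land on E
A diminished 5th = 6 semitones below B
Spell E at that pitch: E#
= E#


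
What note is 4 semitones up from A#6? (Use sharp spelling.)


A#6: chromatic position 10 in octave 6 → absolute = 6×12 + 10 = 82
Transpose up 4: 82 + 4 = 86
86 = 7×12 + 2 → D in octave 7
Result = D7


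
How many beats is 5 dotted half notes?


Step by step:
Base half note = 2 beats
Dot 1 adds half the previous value: +1
One dotted half = 2 + 1 = 3
5 of them = 5 × 3 = 15
= 15 beats


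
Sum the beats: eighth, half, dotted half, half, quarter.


Step by step:
Beat values:
  eighth = 0.5 beats
  half = 2 beats
  dotted half = 3 beats
  half = 2 beats
  quarter = 1 beat
Sum = 0.5 + 2 + 3 + 2 + 1
= 8.5 beats


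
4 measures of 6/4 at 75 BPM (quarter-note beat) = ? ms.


Step by step:
Quarter-note beat duration = 60000 / 75 ms
Beats per measure (6/4) = 6
One measure = 6 × 60000 / 75 = 360000 / 75 ms
4 measures = 4 × 360000 / 75 = 1440000 / 75
= 19200.0 ms


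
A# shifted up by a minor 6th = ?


Step by step:
minor 6th: 6 letter names, 8 semitones
Letter: A + 5 → F
Pitch: A# + 8 semitones, spelled as an F → F#
= F#


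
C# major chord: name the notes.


Major triad = root + major 3rd (4 semitones) + perfect 5th (7 semitones)
A triad on C# stacks thirds, so the chord tones use letter names C-E-G
Root: C#
Major 3rd above C#: E#
Perfect 5th above C#: G#
Chord = C# E# G#


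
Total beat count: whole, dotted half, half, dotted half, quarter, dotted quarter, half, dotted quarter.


Beat values:
  whole = 4 beats
  dotted half = 3 beats
  half = 2 beats
  dotted half = 3 beats
  quarter = 1 beat
  dotted quarter = 1.5 beats
  half = 2 beats
  dotted quarter = 1.5 beats
Sum = 4 + 3 + 2 + 3 + 1 + 1.5 + 2 + 1.5
= 18 beats


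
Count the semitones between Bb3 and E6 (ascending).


Reasoning:
Absolute semitone position = octave×12 + chromatic position
Bb3: 3×12 + 10 = 46
E6: 6×12 + 4 = 76
Difference = 76 - 46 = 30
= 30 semitones


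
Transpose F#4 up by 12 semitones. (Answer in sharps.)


Solution.
F#4: chromatic position 6 in octave 4 → absolute = 4×12 + 6 = 54
Transpose up 12: 54 + 12 = 66
66 = 5×12 + 6 → F# in octave 5
Result = F#5


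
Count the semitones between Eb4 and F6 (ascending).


Absolute semitone position = octave×12 + chromatic position
Eb4: 4×12 + 3 = 51
F6: 6×12 + 5 = 77
Difference = 77 - 51 = 26
= 26 semitones


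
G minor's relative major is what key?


Reasoning:
The relative major shares the key signature and is a minor 3rd above the minor tonic
A minor 3rd above G is Bb
→ relative major of G minor is Bb major
= Bb major


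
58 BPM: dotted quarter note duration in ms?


Let's work it out.
One quarter-note beat = 60000 / BPM = 60000 / 58 ms
Dotted quarter note = 3/2 × quarter note
Duration = 3/2 × 60000 / 58 = 90000 / 58
= 1551.7 ms


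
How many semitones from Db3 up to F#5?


Step by step:
Absolute semitone position = octave×12 + chromatic position
Db3: 3×12 + 1 = 37
F#5: 5×12 + 6 = 66
Difference = 66 - 37 = 29
= 29 semitones


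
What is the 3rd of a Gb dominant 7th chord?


Solution.
Dominant 7th chord = root + major 3rd + perfect 5th + minor 7th
Seventh chords stack in thirds, so the letter names are G-B-D-F
Root: Gb
Major 3rd above Gb: Bb
Perfect 5th above Gb: Db
Minor 7th above Gb: Fb
The 3rd = Bb


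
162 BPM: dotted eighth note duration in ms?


Working:
One quarter-note beat = 60000 / BPM = 60000 / 162 ms
Dotted eighth note = 3/4 × quarter note
Duration = 3/4 × 60000 / 162 = 45000 / 162
= 277.8 ms


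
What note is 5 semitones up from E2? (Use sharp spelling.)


Let's work it out.
E2: chromatic position 4 in octave 2 → absolute = 2×12 + 4 = 28
Transpose up 5: 28 + 5 = 33
33 = 2×12 + 9 → A in octave 2
Result = A2


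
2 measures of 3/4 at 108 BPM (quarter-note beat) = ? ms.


Step by step:
Quarter-note beat duration = 60000 / 108 ms
Beats per measure (3/4) = 3
One measure = 3 × 60000 / 108 = 180000 / 108 ms
2 measures = 2 × 180000 / 108 = 360000 / 108
= 3333.3 ms


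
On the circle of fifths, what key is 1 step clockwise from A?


Step by step:
Each clockwise step on the circle of fifths moves up a perfect 5th
From A: A → E
= E


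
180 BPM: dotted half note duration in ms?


Let's work it out.
One quarter-note beat = 60000 / BPM = 60000 / 180 ms
Dotted half note = 3 × quarter note
Duration = 3 × 60000 / 180 = 180000 / 180
= 1000.0 ms


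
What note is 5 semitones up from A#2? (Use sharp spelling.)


Solution.
A#2: chromatic position 10 in octave 2 → absolute = 2×12 + 10 = 34
Transpose up 5: 34 + 5 = 39
39 = 3×12 + 3 → D# in octave 3
Result = D#3


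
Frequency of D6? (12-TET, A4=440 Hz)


Let's work it out.
f = 440 × 2^(n/12) where n = semitones from A4
D6: 17 semitones from A4
f = 440 × 2^(17/12)
f = 1174.66 Hz


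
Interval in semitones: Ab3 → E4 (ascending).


Solution.
Absolute semitone position = octave×12 + chromatic position
Ab3: 3×12 + 8 = 44
E4: 4×12 + 4 = 52
Difference = 52 - 44 = 8
= 8 semitones


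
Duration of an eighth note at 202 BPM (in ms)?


Solution.
One quarter-note beat = 60000 / BPM = 60000 / 202 ms
Eighth note = 1/2 × quarter note
Duration = 1/2 × 60000 / 202 = 30000 / 202
= 148.5 ms


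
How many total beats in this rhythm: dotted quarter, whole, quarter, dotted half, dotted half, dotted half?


Reasoning:
Beat values:
  dotted quarter = 1.5 beats
  whole = 4 beats
  quarter = 1 beat
  dotted half = 3 beats
  dotted half = 3 beats
  dotted half = 3 beats
Sum = 1.5 + 4 + 1 + 3 + 3 + 3
= 15.5 beats


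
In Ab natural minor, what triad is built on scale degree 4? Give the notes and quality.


Reasoning:
Ab natural minor scale: Ab Bb Cb Db Eb Fb Gb
Diatonic triad on degree 4 stacks scale notes 4, 6, 1: Db Fb Ab
Db→Fb = 3 semitones; Db→Ab = 7 semitones → minor triad
= Db Fb Ab (minor)


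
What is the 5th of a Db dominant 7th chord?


Reasoning:
Dominant 7th chord = root + major 3rd + perfect 5th + minor 7th
Seventh chords stack in thirds, so the letter names are D-F-A-C
Root: Db
Major 3rd above Db: F
Perfect 5th above Db: Ab
Minor 7th above Db: Cb
The 5th = Ab


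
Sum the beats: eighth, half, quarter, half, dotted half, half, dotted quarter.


Reasoning:
Beat values:
  eighth = 0.5 beats
  half = 2 beats
  quarter = 1 beat
  half = 2 beats
  dotted half = 3 beats
  half = 2 beats
  dotted quarter = 1.5 beats
Sum = 0.5 + 2 + 1 + 2 + 3 + 2 + 1.5
= 12 beats


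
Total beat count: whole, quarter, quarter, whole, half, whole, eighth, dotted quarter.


Step by step:
Beat values:
  whole = 4 beats
  quarter = 1 beat
  quarter = 1 beat
  whole = 4 beats
  half = 2 beats
  whole = 4 beats
  eighth = 0.5 beats
  dotted quarter = 1.5 beats
Sum = 4 + 1 + 1 + 4 + 2 + 4 + 0.5 + 1.5
= 18 beats


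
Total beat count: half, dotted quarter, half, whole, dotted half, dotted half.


Solution.
Beat values:
  half = 2 beats
  dotted quarter = 1.5 beats
  half = 2 beats
  whole = 4 beats
  dotted half = 3 beats
  dotted half = 3 beats
Sum = 2 + 1.5 + 2 + 4 + 3 + 3
= 15.5 beats


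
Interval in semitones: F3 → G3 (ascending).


Absolute semitone position = octave×12 + chromatic position
F3: 3×12 + 5 = 41
G3: 3×12 + 7 = 43
Difference = 43 - 41 = 2
= 2 semitones


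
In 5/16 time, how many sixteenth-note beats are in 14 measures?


Time signature 5/16: the bottom number 16 means the sixteenth note gets one count
The top number 5 means 5 sixteenth-note beats per measure
Total = 5 × 14 measures
= 70 sixteenth-note beats


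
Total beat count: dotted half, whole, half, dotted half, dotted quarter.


Working:
Beat values:
  dotted half = 3 beats
  whole = 4 beats
  half = 2 beats
  dotted half = 3 beats
  dotted quarter = 1.5 beats
Sum = 3 + 4 + 2 + 3 + 1.5
= 13.5 beats


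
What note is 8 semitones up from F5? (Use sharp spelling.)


Let's work it out.
F5: chromatic position 5 in octave 5 → absolute = 5×12 + 5 = 65
Transpose up 8: 65 + 8 = 73
73 = 6×12 + 1 → C# in octave 6
Result = C#6


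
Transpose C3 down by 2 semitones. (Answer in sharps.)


Step by step:
C3: chromatic position 0 in octave 3 → absolute = 3×12 + 0 = 36
Transpose down 2: 36 - 2 = 34
34 = 2×12 + 10 → A# in octave 2
Result = A#2


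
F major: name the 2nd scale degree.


Major scale pattern: W-W-H-W-W-W-H (2-2-1-2-2-2-1 semitones)
Starting from F:
  F + 2 semitones → G
  G + 2 semitones → A
  A + 1 semitone → Bb
  Bb + 2 semitones → C
  C + 2 semitones → D
  D + 2 semitones → E
  E + 1 semitone → F
Scale: F G A Bb C D E
Degree 2 = G


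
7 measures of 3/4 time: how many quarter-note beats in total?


Let's work it out.
Time signature 3/4: the bottom number 4 means the quarter note gets one count
The top number 3 means 3 quarter-note beats per measure
Total = 3 × 7 measures
= 21 quarter-note beats


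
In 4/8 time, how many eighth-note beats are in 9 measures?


Reasoning:
Time signature 4/8: the bottom number 8 means the eighth note gets one count
The top number 4 means 4 eighth-note beats per measure
Total = 4 × 9 measures
= 36 eighth-note beats


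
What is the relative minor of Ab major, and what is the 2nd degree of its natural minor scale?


Reasoning:
The relative minor shares the major's key signature and starts on its 6th degree
6th degree = a major 6th above the tonic; a major 6th above Ab is F
→ relative minor of Ab major is F minor
F natural minor scale: F G Ab Bb C Db Eb
= F minor; 2nd degree = G
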